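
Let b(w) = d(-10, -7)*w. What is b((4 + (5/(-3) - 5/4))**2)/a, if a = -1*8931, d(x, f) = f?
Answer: 91/98928 ≈ 0.00091986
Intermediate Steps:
b(w) = -7*w
a = -8931
b((4 + (5/(-3) - 5/4))**2)/a = -7*(4 + (5/(-3) - 5/4))**2/(-8931) = -7*(4 + (5*(-1/3) - 5*1/4))**2*(-1/8931) = -7*(4 + (-5/3 - 5/4))**2*(-1/8931) = -7*(4 - 35/12)**2*(-1/8931) = -7*(13/12)**2*(-1/8931) = -7*169/144*(-1/8931) = -1183/144*(-1/8931) = 91/98928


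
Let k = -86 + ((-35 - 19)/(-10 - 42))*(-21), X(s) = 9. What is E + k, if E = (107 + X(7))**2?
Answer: 347053/26 ≈ 13348.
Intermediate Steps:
E = 13456 (E = (107 + 9)**2 = 116**2 = 13456)
k = -2803/26 (k = -86 - 54/(-52)*(-21) = -86 - 54*(-1/52)*(-21) = -86 + (27/26)*(-21) = -86 - 567/26 = -2803/26 ≈ -107.81)
E + k = 13456 - 2803/26 = 347053/26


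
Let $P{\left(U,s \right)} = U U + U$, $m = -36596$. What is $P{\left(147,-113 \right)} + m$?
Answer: $-14840$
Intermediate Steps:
$P{\left(U,s \right)} = U + U^{2}$ ($P{\left(U,s \right)} = U^{2} + U = U + U^{2}$)
$P{\left(147,-113 \right)} + m = 147 \left(1 + 147\right) - 36596 = 147 \cdot 148 - 36596 = 21756 - 36596 = -14840$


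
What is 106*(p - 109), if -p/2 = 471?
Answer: -111406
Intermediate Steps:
p = -942 (p = -2*471 = -942)
106*(p - 109) = 106*(-942 - 109) = 106*(-1051) = -111406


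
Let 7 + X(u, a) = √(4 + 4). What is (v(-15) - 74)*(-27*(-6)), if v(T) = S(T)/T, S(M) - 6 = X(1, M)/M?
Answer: -301446/25 + 36*√2/25 ≈ -12056.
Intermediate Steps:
X(u, a) = -7 + 2*√2 (X(u, a) = -7 + √(4 + 4) = -7 + √8 = -7 + 2*√2)
S(M) = 6 + (-7 + 2*√2)/M
v(T) = (-7 + 2*√2 + 6*T)/T² (v(T) = ((-7 + 2*√2 + 6*T)/T)/T = (-7 + 2*√2 + 6*T)/T²)
(v(-15) - 74)*(-27*(-6)) = ((-7 + 2*√2 + 6*(-15))/(-15)² - 74)*(-27*(-6)) = ((-7 + 2*√2 - 90)/225 - 74)*162 = ((-97 + 2*√2)/225 - 74)*162 = ((-97/225 + 2*√2/225) - 74)*162 = (-16747/225 + 2*√2/225)*162 = -301446/25 + 36*√2/25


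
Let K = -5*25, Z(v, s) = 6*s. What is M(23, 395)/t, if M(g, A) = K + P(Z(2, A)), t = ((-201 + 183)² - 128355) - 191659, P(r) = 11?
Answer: 57/159845 ≈ 0.00035660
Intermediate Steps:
K = -125
t = -319690 (t = ((-18)² - 128355) - 191659 = (324 - 128355) - 191659 = -128031 - 191659 = -319690)
M(g, A) = -114 (M(g, A) = -125 + 11 = -114)
M(23, 395)/t = -114/(-319690) = -114*(-1/319690) = 57/159845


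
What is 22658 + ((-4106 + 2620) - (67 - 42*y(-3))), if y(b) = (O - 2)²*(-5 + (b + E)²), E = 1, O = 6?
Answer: 20433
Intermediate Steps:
y(b) = -80 + 16*(1 + b)² (y(b) = (6 - 2)²*(-5 + (b + 1)²) = 4²*(-5 + (1 + b)²) = 16*(-5 + (1 + b)²) = -80 + 16*(1 + b)²)
22658 + ((-4106 + 2620) - (67 - 42*y(-3))) = 22658 + ((-4106 + 2620) - (67 - 42*(-80 + 16*(1 - 3)²))) = 22658 + (-1486 - (67 - 42*(-80 + 16*(-2)²))) = 22658 + (-1486 - (67 - 42*(-80 + 16*4))) = 22658 + (-1486 - (67 - 42*(-80 + 64))) = 22658 + (-1486 - (67 - 42*(-16))) = 22658 + (-1486 - (67 + 672)) = 22658 + (-1486 - 1*739) = 22658 + (-1486 - 739) = 22658 - 2225 = 20433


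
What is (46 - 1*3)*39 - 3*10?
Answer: 1647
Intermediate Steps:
(46 - 1*3)*39 - 3*10 = (46 - 3)*39 - 30 = 43*39 - 30 = 1677 - 30 = 1647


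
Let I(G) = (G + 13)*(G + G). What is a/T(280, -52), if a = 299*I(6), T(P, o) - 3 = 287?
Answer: 34086/145 ≈ 235.08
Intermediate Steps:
I(G) = 2*G*(13 + G) (I(G) = (13 + G)*(2*G) = 2*G*(13 + G))
T(P, o) = 290 (T(P, o) = 3 + 287 = 290)
a = 68172 (a = 299*(2*6*(13 + 6)) = 299*(2*6*19) = 299*228 = 68172)
a/T(280, -52) = 68172/290 = 68172*(1/290) = 34086/145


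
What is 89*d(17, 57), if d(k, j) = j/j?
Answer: 89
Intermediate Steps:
d(k, j) = 1
89*d(17, 57) = 89*1 = 89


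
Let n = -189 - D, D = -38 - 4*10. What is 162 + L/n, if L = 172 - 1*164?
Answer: 17974/111 ≈ 161.93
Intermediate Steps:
D = -78 (D = -38 - 40 = -78)
L = 8 (L = 172 - 164 = 8)
n = -111 (n = -189 - 1*(-78) = -189 + 78 = -111)
162 + L/n = 162 + 8/(-111) = 162 - 1/111*8 = 162 - 8/111 = 17974/111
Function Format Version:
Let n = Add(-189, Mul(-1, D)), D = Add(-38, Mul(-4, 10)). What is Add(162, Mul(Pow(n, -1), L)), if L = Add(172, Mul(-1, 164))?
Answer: Rational(17974, 111) ≈ 161.93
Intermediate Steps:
D = -78 (D = Add(-38, -40) = -78)
L = 8 (L = Add(172, -164) = 8)
n = -111 (n = Add(-189, Mul(-1, -78)) = Add(-189, 78) = -111)
Add(162, Mul(Pow(n, -1), L)) = Add(162, Mul(Pow(-111, -1), 8)) = Add(162, Mul(Rational(-1, 111), 8)) = Add(162, Rational(-8, 111)) = Rational(17974, 111)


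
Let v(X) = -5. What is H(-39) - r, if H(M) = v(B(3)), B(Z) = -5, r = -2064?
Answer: 2059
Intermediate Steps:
H(M) = -5
H(-39) - r = -5 - 1*(-2064) = -5 + 2064 = 2059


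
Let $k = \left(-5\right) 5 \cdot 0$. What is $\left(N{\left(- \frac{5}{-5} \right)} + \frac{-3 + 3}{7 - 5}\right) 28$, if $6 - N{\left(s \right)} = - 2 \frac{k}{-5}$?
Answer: $168$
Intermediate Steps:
$k = 0$ ($k = \left(-25\right) 0 = 0$)
$N{\left(s \right)} = 6$ ($N{\left(s \right)} = 6 - - 2 \frac{0}{-5} = 6 - - 2 \cdot 0 \left(- \frac{1}{5}\right) = 6 - \left(-2\right) 0 = 6 - 0 = 6 + 0 = 6$)
$\left(N{\left(- \frac{5}{-5} \right)} + \frac{-3 + 3}{7 - 5}\right) 28 = \left(6 + \frac{-3 + 3}{7 - 5}\right) 28 = \left(6 + \frac{0}{2}\right) 28 = \left(6 + 0 \cdot \frac{1}{2}\right) 28 = \left(6 + 0\right) 28 = 6 \cdot 28 = 168$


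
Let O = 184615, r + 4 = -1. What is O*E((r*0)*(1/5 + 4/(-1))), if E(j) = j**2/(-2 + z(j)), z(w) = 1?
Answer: 0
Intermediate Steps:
r = -5 (r = -4 - 1 = -5)
E(j) = -j**2 (E(j) = j**2/(-2 + 1) = j**2/(-1) = -j**2)
O*E((r*0)*(1/5 + 4/(-1))) = 184615*(-((-5*0)*(1/5 + 4/(-1)))**2) = 184615*(-(0*(1*(1/5) + 4*(-1)))**2) = 184615*(-(0*(1/5 - 4))**2) = 184615*(-(0*(-19/5))**2) = 184615*(-1*0**2) = 184615*(-1*0) = 184615*0 = 0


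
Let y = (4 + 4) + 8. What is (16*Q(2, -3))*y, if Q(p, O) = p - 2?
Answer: 0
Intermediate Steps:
y = 16 (y = 8 + 8 = 16)
Q(p, O) = -2 + p
(16*Q(2, -3))*y = (16*(-2 + 2))*16 = (16*0)*16 = 0*16 = 0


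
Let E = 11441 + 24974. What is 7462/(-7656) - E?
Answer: -139400351/3828 ≈ -36416.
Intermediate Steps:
E = 36415
7462/(-7656) - E = 7462/(-7656) - 1*36415 = 7462*(-1/7656) - 36415 = -3731/3828 - 36415 = -139400351/3828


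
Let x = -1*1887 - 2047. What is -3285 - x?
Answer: 649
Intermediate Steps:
x = -3934 (x = -1887 - 2047 = -3934)
-3285 - x = -3285 - 1*(-3934) = -3285 + 3934 = 649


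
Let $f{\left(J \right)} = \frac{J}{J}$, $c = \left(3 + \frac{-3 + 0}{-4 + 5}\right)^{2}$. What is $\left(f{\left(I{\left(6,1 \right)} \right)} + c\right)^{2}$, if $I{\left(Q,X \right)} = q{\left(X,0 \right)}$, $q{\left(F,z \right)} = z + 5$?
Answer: $1$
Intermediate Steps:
$q{\left(F,z \right)} = 5 + z$
$I{\left(Q,X \right)} = 5$ ($I{\left(Q,X \right)} = 5 + 0 = 5$)
$c = 0$ ($c = \left(3 - \frac{3}{1}\right)^{2} = \left(3 - 3\right)^{2} = 0^{2} = 0$)
$f{\left(J \right)} = 1$
$\left(f{\left(I{\left(6,1 \right)} \right)} + c\right)^{2} = \left(1 + 0\right)^{2} = 1^{2} = 1$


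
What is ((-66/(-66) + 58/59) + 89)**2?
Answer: 28815424/3481 ≈ 8277.9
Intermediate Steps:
((-66/(-66) + 58/59) + 89)**2 = ((-66*(-1/66) + 58*(1/59)) + 89)**2 = ((1 + 58/59) + 89)**2 = (117/59 + 89)**2 = (5368/59)**2 = 28815424/3481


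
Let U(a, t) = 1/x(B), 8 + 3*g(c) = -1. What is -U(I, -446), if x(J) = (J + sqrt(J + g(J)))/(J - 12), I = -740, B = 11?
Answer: 11/113 - 2*sqrt(2)/113 ≈ 0.072315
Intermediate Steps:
g(c) = -3 (g(c) = -8/3 + (1/3)*(-1) = -8/3 - 1/3 = -3)
x(J) = (J + sqrt(-3 + J))/(-12 + J) (x(J) = (J + sqrt(J - 3))/(J - 12) = (J + sqrt(-3 + J))/(-12 + J))
U(a, t) = 1/(-11 - 2*sqrt(2)) (U(a, t) = 1/((11 + sqrt(-3 + 11))/(-12 + 11)) = 1/((11 + sqrt(8))/(-1)) = 1/(-(11 + 2*sqrt(2))) = 1/(-11 - 2*sqrt(2)))
-U(I, -446) = -(-11/113 + 2*sqrt(2)/113) = 11/113 - 2*sqrt(2)/113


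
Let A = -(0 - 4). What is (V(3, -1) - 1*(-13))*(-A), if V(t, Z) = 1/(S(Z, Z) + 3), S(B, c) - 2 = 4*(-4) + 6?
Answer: -256/5 ≈ -51.200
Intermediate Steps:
S(B, c) = -8 (S(B, c) = 2 + (4*(-4) + 6) = 2 + (-16 + 6) = 2 - 10 = -8)
A = 4 (A = -1*(-4) = 4)
V(t, Z) = -1/5 (V(t, Z) = 1/(-8 + 3) = 1/(-5) = -1/5)
(V(3, -1) - 1*(-13))*(-A) = (-1/5 - 1*(-13))*(-1*4) = (-1/5 + 13)*(-4) = (64/5)*(-4) = -256/5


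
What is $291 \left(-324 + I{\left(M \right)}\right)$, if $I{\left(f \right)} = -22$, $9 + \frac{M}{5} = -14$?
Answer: $-100686$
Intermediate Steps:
$M = -115$ ($M = -45 + 5 \left(-14\right) = -45 - 70 = -115$)
$291 \left(-324 + I{\left(M \right)}\right) = 291 \left(-324 - 22\right) = 291 \left(-346\right) = -100686$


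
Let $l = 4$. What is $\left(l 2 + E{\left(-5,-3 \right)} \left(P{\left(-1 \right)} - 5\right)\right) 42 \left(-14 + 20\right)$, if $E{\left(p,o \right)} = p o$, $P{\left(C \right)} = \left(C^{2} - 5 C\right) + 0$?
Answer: $5796$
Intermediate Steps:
$P{\left(C \right)} = C^{2} - 5 C$
$E{\left(p,o \right)} = o p$
$\left(l 2 + E{\left(-5,-3 \right)} \left(P{\left(-1 \right)} - 5\right)\right) 42 \left(-14 + 20\right) = \left(4 \cdot 2 + \left(-3\right) \left(-5\right) \left(- (-5 - 1) - 5\right)\right) 42 \left(-14 + 20\right) = \left(8 + 15 \left(\left(-1\right) \left(-6\right) - 5\right)\right) 42 \cdot 6 = \left(8 + 15 \left(6 - 5\right)\right) 42 \cdot 6 = \left(8 + 15 \cdot 1\right) 42 \cdot 6 = \left(8 + 15\right) 42 \cdot 6 = 23 \cdot 42 \cdot 6 = 966 \cdot 6 = 5796$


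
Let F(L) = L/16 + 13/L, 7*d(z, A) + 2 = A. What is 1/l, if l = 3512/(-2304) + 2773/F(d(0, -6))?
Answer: -184608/45004343 ≈ -0.0041020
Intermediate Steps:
d(z, A) = -2/7 + A/7
F(L) = 13/L + L/16 (F(L) = L*(1/16) + 13/L = L/16 + 13/L = 13/L + L/16)
l = -45004343/184608 (l = 3512/(-2304) + 2773/(13/(-2/7 + (1/7)*(-6)) + (-2/7 + (1/7)*(-6))/16) = 3512*(-1/2304) + 2773/(13/(-2/7 - 6/7) + (-2/7 - 6/7)/16) = -439/288 + 2773/(13/(-8/7) + (1/16)*(-8/7)) = -439/288 + 2773/(13*(-7/8) - 1/14) = -439/288 + 2773/(-91/8 - 1/14) = -439/288 + 2773/(-641/56) = -439/288 + 2773*(-56/641) = -439/288 - 155288/641 = -45004343/184608 ≈ -243.78)
1/l = 1/(-45004343/184608) = -184608/45004343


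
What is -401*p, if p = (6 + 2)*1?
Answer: -3208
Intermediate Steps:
p = 8 (p = 8*1 = 8)
-401*p = -401*8 = -3208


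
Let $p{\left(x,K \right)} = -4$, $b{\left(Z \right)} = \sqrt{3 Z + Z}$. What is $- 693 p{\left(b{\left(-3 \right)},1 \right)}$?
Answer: $2772$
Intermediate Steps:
$b{\left(Z \right)} = 2 \sqrt{Z}$ ($b{\left(Z \right)} = \sqrt{4 Z} = 2 \sqrt{Z}$)
$- 693 p{\left(b{\left(-3 \right)},1 \right)} = \left(-693\right) \left(-4\right) = 2772$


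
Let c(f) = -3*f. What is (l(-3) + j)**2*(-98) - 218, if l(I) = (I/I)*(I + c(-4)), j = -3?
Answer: -3746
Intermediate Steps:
l(I) = 12 + I (l(I) = (I/I)*(I - 3*(-4)) = 1*(I + 12) = 1*(12 + I) = 12 + I)
(l(-3) + j)**2*(-98) - 218 = ((12 - 3) - 3)**2*(-98) - 218 = (9 - 3)**2*(-98) - 218 = 6**2*(-98) - 218 = 36*(-98) - 218 = -3528 - 218 = -3746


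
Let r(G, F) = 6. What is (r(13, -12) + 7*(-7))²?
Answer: 1849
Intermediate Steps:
(r(13, -12) + 7*(-7))² = (6 + 7*(-7))² = (6 - 49)² = (-43)² = 1849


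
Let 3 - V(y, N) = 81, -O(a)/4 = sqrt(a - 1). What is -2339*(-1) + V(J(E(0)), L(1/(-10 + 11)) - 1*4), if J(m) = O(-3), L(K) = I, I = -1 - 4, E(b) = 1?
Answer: 2261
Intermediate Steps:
I = -5
L(K) = -5
O(a) = -4*sqrt(-1 + a) (O(a) = -4*sqrt(a - 1) = -4*sqrt(-1 + a))
J(m) = -8*I (J(m) = -4*sqrt(-1 - 3) = -8*I)
V(y, N) = -78 (V(y, N) = 3 - 1*81 = 3 - 81 = -78)
-2339*(-1) + V(J(E(0)), L(1/(-10 + 11)) - 1*4) = -2339*(-1) - 78 = 2339 - 78 = 2261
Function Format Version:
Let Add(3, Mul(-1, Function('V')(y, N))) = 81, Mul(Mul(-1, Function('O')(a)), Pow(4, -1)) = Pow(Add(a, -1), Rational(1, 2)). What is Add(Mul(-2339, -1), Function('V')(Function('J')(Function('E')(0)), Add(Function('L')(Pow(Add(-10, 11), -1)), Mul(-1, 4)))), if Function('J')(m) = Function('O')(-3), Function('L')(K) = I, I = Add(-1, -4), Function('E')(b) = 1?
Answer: 2261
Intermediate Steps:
I = -5
Function('L')(K) = -5
Function('O')(a) = Mul(-4, Pow(Add(-1, a), Rational(1, 2))) (Function('O')(a) = Mul(-4, Pow(Add(a, -1), Rational(1, 2))) = Mul(-4, Pow(Add(-1, a), Rational(1, 2))))
Function('J')(m) = Mul(-8, I) (Function('J')(m) = Mul(-4, Pow(Add(-1, -3), Rational(1, 2))) = Mul(-4, Pow(-4, Rational(1, 2))) = Mul(-4, Mul(2, I)) = Mul(-8, I))
Function('V')(y, N) = -78 (Function('V')(y, N) = Add(3, Mul(-1, 81)) = Add(3, -81) = -78)
Add(Mul(-2339, -1), Function('V')(Function('J')(Function('E')(0)), Add(Function('L')(Pow(Add(-10, 11), -1)), Mul(-1, 4)))) = Add(Mul(-2339, -1), -78) = Add(2339, -78) = 2261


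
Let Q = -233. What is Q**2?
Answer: 54289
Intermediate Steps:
Q**2 = (-233)**2 = 54289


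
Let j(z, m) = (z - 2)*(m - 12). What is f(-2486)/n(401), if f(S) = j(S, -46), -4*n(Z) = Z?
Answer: -577216/401 ≈ -1439.4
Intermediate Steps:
n(Z) = -Z/4
j(z, m) = (-12 + m)*(-2 + z) (j(z, m) = (-2 + z)*(-12 + m) = (-12 + m)*(-2 + z))
f(S) = 116 - 58*S (f(S) = 24 - 12*S - 2*(-46) - 46*S = 24 - 12*S + 92 - 46*S = 116 - 58*S)
f(-2486)/n(401) = (116 - 58*(-2486))/((-¼*401)) = (116 + 144188)/(-401/4) = 144304*(-4/401) = -577216/401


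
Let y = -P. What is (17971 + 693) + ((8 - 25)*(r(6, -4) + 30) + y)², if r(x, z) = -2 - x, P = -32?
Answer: 135628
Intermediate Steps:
y = 32 (y = -1*(-32) = 32)
(17971 + 693) + ((8 - 25)*(r(6, -4) + 30) + y)² = (17971 + 693) + ((8 - 25)*((-2 - 1*6) + 30) + 32)² = 18664 + (-17*((-2 - 6) + 30) + 32)² = 18664 + (-17*(-8 + 30) + 32)² = 18664 + (-17*22 + 32)² = 18664 + (-374 + 32)² = 18664 + (-342)² = 18664 + 116964 = 135628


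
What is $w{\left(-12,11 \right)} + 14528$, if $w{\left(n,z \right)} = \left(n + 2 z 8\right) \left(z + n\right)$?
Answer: $14364$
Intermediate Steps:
$w{\left(n,z \right)} = \left(n + z\right) \left(n + 16 z\right)$ ($w{\left(n,z \right)} = \left(n + 16 z\right) \left(n + z\right) = \left(n + z\right) \left(n + 16 z\right)$)
$w{\left(-12,11 \right)} + 14528 = \left(\left(-12\right)^{2} + 16 \cdot 11^{2} + 17 \left(-12\right) 11\right) + 14528 = \left(144 + 16 \cdot 121 - 2244\right) + 14528 = \left(144 + 1936 - 2244\right) + 14528 = -164 + 14528 = 14364$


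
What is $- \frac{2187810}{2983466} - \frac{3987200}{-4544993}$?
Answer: $\frac{976047249935}{6779916042869} \approx 0.14396$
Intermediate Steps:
$- \frac{2187810}{2983466} - \frac{3987200}{-4544993} = \left(-2187810\right) \frac{1}{2983466} - - \frac{3987200}{4544993} = - \frac{1093905}{1491733} + \frac{3987200}{4544993} = \frac{976047249935}{6779916042869}$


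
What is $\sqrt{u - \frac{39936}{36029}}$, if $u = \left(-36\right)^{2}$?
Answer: $\frac{4 \sqrt{105055267737}}{36029} \approx 35.985$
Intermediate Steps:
$u = 1296$
$\sqrt{u - \frac{39936}{36029}} = \sqrt{1296 - \frac{39936}{36029}} = \sqrt{\frac{46653648}{36029}} = \frac{4 \sqrt{105055267737}}{36029}$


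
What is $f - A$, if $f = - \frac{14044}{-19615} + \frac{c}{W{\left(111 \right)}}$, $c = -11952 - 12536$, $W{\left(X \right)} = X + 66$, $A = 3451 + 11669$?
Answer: $- \frac{52972293932}{3471855} \approx -15258.0$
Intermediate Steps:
$A = 15120$
$W{\left(X \right)} = 66 + X$
$c = -24488$
$f = - \frac{477846332}{3471855}$ ($f = - \frac{14044}{-19615} - \frac{24488}{66 + 111} = \left(-14044\right) \left(- \frac{1}{19615}\right) - \frac{24488}{177} = \frac{14044}{19615} - \frac{24488}{177} = - \frac{477846332}{3471855} \approx -137.63$)
$f - A = - \frac{477846332}{3471855} - 15120 = - \frac{52972293932}{3471855}$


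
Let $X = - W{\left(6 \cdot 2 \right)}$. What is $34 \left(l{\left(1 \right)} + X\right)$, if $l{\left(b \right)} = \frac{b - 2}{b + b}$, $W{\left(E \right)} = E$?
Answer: $-425$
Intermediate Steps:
$X = -12$ ($X = - 6 \cdot 2 = \left(-1\right) 12 = -12$)
$l{\left(b \right)} = \frac{-2 + b}{2 b}$
$34 \left(l{\left(1 \right)} + X\right) = 34 \left(\frac{-2 + 1}{2 \cdot 1} - 12\right) = 34 \left(\frac{1}{2} \cdot 1 \left(-1\right) - 12\right) = 34 \left(- \frac{1}{2} - 12\right) = 34 \left(- \frac{25}{2}\right) = -425$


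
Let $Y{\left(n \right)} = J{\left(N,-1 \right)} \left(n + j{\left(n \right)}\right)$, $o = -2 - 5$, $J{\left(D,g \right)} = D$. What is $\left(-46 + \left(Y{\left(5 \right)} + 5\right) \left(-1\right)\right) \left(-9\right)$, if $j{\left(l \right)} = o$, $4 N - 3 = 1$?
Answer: $441$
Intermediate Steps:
$N = 1$ ($N = \frac{3}{4} + \frac{1}{4} \cdot 1 = \frac{3}{4} + \frac{1}{4} = 1$)
$o = -7$
$j{\left(l \right)} = -7$
$Y{\left(n \right)} = -7 + n$ ($Y{\left(n \right)} = 1 \left(n - 7\right) = 1 \left(-7 + n\right) = -7 + n$)
$\left(-46 + \left(Y{\left(5 \right)} + 5\right) \left(-1\right)\right) \left(-9\right) = \left(-46 + \left(\left(-7 + 5\right) + 5\right) \left(-1\right)\right) \left(-9\right) = \left(-46 + \left(-2 + 5\right) \left(-1\right)\right) \left(-9\right) = \left(-46 + 3 \left(-1\right)\right) \left(-9\right) = \left(-46 - 3\right) \left(-9\right) = \left(-49\right) \left(-9\right) = 441$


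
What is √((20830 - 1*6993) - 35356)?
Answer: 3*I*√2391 ≈ 146.69*I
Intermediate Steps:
√((20830 - 1*6993) - 35356) = √((20830 - 6993) - 35356) = √(13837 - 35356) = √(-21519) = 3*I*√2391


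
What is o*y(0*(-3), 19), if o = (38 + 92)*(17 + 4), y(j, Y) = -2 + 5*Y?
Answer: 253890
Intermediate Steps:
o = 2730 (o = 130*21 = 2730)
o*y(0*(-3), 19) = 2730*(-2 + 5*19) = 2730*(-2 + 95) = 2730*93 = 253890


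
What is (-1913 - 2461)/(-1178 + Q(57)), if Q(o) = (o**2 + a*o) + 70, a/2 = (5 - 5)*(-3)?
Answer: -4374/2141 ≈ -2.0430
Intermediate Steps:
a = 0 (a = 2*((5 - 5)*(-3)) = 2*(0*(-3)) = 2*0 = 0)
Q(o) = 70 + o**2 (Q(o) = (o**2 + 0*o) + 70 = (o**2 + 0) + 70 = o**2 + 70 = 70 + o**2)
(-1913 - 2461)/(-1178 + Q(57)) = (-1913 - 2461)/(-1178 + (70 + 57**2)) = -4374/(-1178 + (70 + 3249)) = -4374/(-1178 + 3319) = -4374/2141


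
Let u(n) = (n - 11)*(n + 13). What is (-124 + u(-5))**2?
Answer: 63504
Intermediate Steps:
u(n) = (-11 + n)*(13 + n)
(-124 + u(-5))**2 = (-124 + (-143 + (-5)**2 + 2*(-5)))**2 = (-124 + (-143 + 25 - 10))**2 = (-124 - 128)**2 = (-252)**2 = 63504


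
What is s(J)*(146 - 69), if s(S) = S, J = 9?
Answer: 693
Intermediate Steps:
s(J)*(146 - 69) = 9*(146 - 69) = 9*77 = 693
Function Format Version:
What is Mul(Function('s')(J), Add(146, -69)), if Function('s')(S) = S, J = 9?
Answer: 693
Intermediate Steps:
Mul(Function('s')(J), Add(146, -69)) = Mul(9, Add(146, -69)) = Mul(9, 77) = 693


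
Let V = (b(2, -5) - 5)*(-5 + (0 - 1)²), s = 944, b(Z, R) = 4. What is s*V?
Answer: 3776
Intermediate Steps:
V = 4 (V = (4 - 5)*(-5 + (0 - 1)²) = -(-5 + (-1)²) = -(-5 + 1) = -1*(-4) = 4)
s*V = 944*4 = 3776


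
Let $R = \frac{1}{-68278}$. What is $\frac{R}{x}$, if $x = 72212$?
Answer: $- \frac{1}{4930490936} \approx -2.0282 \cdot 10^{-10}$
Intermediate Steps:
$R = - \frac{1}{68278} \approx -1.4646 \cdot 10^{-5}$
$\frac{R}{x} = - \frac{1}{68278 \cdot 72212} = \left(- \frac{1}{68278}\right) \frac{1}{72212} = - \frac{1}{4930490936}$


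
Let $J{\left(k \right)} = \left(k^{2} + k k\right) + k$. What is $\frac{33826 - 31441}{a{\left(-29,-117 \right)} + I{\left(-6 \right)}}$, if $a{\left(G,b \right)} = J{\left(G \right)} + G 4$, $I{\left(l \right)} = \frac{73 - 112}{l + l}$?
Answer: $\frac{9540}{6161} \approx 1.5485$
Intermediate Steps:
$J{\left(k \right)} = k + 2 k^{2}$ ($J{\left(k \right)} = \left(k^{2} + k^{2}\right) + k = 2 k^{2} + k = k + 2 k^{2}$)
$I{\left(l \right)} = - \frac{39}{2 l}$
$a{\left(G,b \right)} = 4 G + G \left(1 + 2 G\right)$ ($a{\left(G,b \right)} = G \left(1 + 2 G\right) + G 4 = G \left(1 + 2 G\right) + 4 G = 4 G + G \left(1 + 2 G\right)$)
$\frac{33826 - 31441}{a{\left(-29,-117 \right)} + I{\left(-6 \right)}} = \frac{33826 - 31441}{- 29 \left(5 + 2 \left(-29\right)\right) - \frac{39}{2 \left(-6\right)}} = \frac{2385}{- 29 \left(5 - 58\right) - - \frac{13}{4}} = \frac{2385}{\left(-29\right) \left(-53\right) + \frac{13}{4}} = \frac{2385}{1537 + \frac{13}{4}} = \frac{2385}{\frac{6161}{4}} = 2385 \cdot \frac{4}{6161} = \frac{9540}{6161}$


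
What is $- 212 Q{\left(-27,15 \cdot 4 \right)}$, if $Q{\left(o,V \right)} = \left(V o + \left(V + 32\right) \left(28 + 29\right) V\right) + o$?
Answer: $-66354516$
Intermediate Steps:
$Q{\left(o,V \right)} = o + V o + V \left(1824 + 57 V\right)$ ($Q{\left(o,V \right)} = \left(V o + \left(32 + V\right) 57 V\right) + o = \left(V o + \left(1824 + 57 V\right) V\right) + o = \left(V o + V \left(1824 + 57 V\right)\right) + o = o + V o + V \left(1824 + 57 V\right)$)
$- 212 Q{\left(-27,15 \cdot 4 \right)} = - 212 \left(-27 + 57 \left(15 \cdot 4\right)^{2} + 1824 \cdot 15 \cdot 4 + 15 \cdot 4 \left(-27\right)\right) = - 212 \left(-27 + 57 \cdot 60^{2} + 1824 \cdot 60 + 60 \left(-27\right)\right) = - 212 \left(-27 + 57 \cdot 3600 + 109440 - 1620\right) = - 212 \left(-27 + 205200 + 109440 - 1620\right) = \left(-212\right) 312993 = -66354516$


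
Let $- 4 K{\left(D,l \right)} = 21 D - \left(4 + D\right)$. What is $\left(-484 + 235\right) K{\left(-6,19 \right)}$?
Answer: $-7719$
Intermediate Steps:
$K{\left(D,l \right)} = 1 - 5 D$ ($K{\left(D,l \right)} = - \frac{21 D - \left(4 + D\right)}{4} = - \frac{-4 + 20 D}{4} = 1 - 5 D$)
$\left(-484 + 235\right) K{\left(-6,19 \right)} = \left(-484 + 235\right) \left(1 - -30\right) = - 249 \left(1 + 30\right) = \left(-249\right) 31 = -7719$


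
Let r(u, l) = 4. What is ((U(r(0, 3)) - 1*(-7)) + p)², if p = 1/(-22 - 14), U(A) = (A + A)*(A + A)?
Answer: 6528025/1296 ≈ 5037.1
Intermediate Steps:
U(A) = 4*A² (U(A) = (2*A)*(2*A) = 4*A²)
p = -1/36 (p = 1/(-36) = -1/36 ≈ -0.027778)
((U(r(0, 3)) - 1*(-7)) + p)² = ((4*4² - 1*(-7)) - 1/36)² = ((4*16 + 7) - 1/36)² = ((64 + 7) - 1/36)² = (71 - 1/36)² = (2555/36)² = 6528025/1296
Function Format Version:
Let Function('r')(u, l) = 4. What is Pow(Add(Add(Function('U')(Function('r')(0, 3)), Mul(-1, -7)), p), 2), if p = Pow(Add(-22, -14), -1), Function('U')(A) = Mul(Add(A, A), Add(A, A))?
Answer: Rational(6528025, 1296) ≈ 5037.1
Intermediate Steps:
Function('U')(A) = Mul(4, Pow(A, 2)) (Function('U')(A) = Mul(Mul(2, A), Mul(2, A)) = Mul(4, Pow(A, 2)))
p = Rational(-1, 36) (p = Pow(-36, -1) = Rational(-1, 36) ≈ -0.027778)
Pow(Add(Add(Function('U')(Function('r')(0, 3)), Mul(-1, -7)), p), 2) = Pow(Add(Add(Mul(4, Pow(4, 2)), Mul(-1, -7)), Rational(-1, 36)), 2) = Pow(Add(Add(Mul(4, 16), 7), Rational(-1, 36)), 2) = Pow(Add(Add(64, 7), Rational(-1, 36)), 2) = Pow(Add(71, Rational(-1, 36)), 2) = Pow(Rational(2555, 36), 2) = Rational(6528025, 1296)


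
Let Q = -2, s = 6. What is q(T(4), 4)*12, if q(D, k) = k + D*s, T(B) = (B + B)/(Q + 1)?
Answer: -528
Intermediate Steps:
T(B) = -2*B (T(B) = (B + B)/(-2 + 1) = (2*B)/(-1) = (2*B)*(-1) = -2*B)
q(D, k) = k + 6*D (q(D, k) = k + D*6 = k + 6*D)
q(T(4), 4)*12 = (4 + 6*(-2*4))*12 = (4 + 6*(-8))*12 = (4 - 48)*12 = -44*12 = -528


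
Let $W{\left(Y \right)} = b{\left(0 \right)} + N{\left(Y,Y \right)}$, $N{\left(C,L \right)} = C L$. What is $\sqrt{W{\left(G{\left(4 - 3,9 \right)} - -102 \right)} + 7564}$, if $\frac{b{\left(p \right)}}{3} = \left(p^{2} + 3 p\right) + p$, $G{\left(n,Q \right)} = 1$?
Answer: $\sqrt{18173} \approx 134.81$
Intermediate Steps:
$b{\left(p \right)} = 3 p^{2} + 12 p$ ($b{\left(p \right)} = 3 \left(\left(p^{2} + 3 p\right) + p\right) = 3 \left(p^{2} + 4 p\right) = 3 p^{2} + 12 p$)
$W{\left(Y \right)} = Y^{2}$ ($W{\left(Y \right)} = 3 \cdot 0 \left(4 + 0\right) + Y Y = 3 \cdot 0 \cdot 4 + Y^{2} = 0 + Y^{2} = Y^{2}$)
$\sqrt{W{\left(G{\left(4 - 3,9 \right)} - -102 \right)} + 7564} = \sqrt{\left(1 - -102\right)^{2} + 7564} = \sqrt{\left(1 + 102\right)^{2} + 7564} = \sqrt{103^{2} + 7564} = \sqrt{10609 + 7564} = \sqrt{18173}$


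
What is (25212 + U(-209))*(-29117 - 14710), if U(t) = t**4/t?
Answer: 399006135759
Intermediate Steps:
U(t) = t**3
(25212 + U(-209))*(-29117 - 14710) = (25212 + (-209)**3)*(-29117 - 14710) = (25212 - 9129329)*(-43827) = -9104117*(-43827) = 399006135759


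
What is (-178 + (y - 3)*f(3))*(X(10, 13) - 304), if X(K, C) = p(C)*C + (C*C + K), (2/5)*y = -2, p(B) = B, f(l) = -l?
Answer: -6776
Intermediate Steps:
y = -5 (y = (5/2)*(-2) = -5)
X(K, C) = K + 2*C**2 (X(K, C) = C*C + (C*C + K) = C**2 + (C**2 + K) = C**2 + (K + C**2) = K + 2*C**2)
(-178 + (y - 3)*f(3))*(X(10, 13) - 304) = (-178 + (-5 - 3)*(-1*3))*((10 + 2*13**2) - 304) = (-178 - 8*(-3))*((10 + 2*169) - 304) = (-178 + 24)*((10 + 338) - 304) = -154*(348 - 304) = -154*44 = -6776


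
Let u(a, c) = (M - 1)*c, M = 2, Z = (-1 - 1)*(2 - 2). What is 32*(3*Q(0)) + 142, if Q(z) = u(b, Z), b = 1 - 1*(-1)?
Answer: 142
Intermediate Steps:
b = 2 (b = 1 + 1 = 2)
Z = 0 (Z = -2*0 = 0)
u(a, c) = c (u(a, c) = (2 - 1)*c = 1*c = c)
Q(z) = 0
32*(3*Q(0)) + 142 = 32*(3*0) + 142 = 32*0 + 142 = 0 + 142 = 142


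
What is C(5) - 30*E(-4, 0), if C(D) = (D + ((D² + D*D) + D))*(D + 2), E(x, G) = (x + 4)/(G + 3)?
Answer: 420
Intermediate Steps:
E(x, G) = (4 + x)/(3 + G)
C(D) = (2 + D)*(2*D + 2*D²) (C(D) = (D + ((D² + D²) + D))*(2 + D) = (D + (2*D² + D))*(2 + D) = (D + (D + 2*D²))*(2 + D) = (2*D + 2*D²)*(2 + D) = (2 + D)*(2*D + 2*D²))
C(5) - 30*E(-4, 0) = 2*5*(2 + 5² + 3*5) - 30*(4 - 4)/(3 + 0) = 2*5*(2 + 25 + 15) - 30*0/3 = 2*5*42 - 10*0 = 420 - 30*0 = 420 + 0 = 420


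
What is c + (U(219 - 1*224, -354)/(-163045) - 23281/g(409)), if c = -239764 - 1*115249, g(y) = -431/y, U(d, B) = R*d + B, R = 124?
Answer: -23395110432536/70272395 ≈ -3.3292e+5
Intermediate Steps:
U(d, B) = B + 124*d (U(d, B) = 124*d + B = B + 124*d)
c = -355013 (c = -239764 - 115249 = -355013)
c + (U(219 - 1*224, -354)/(-163045) - 23281/g(409)) = -355013 + ((-354 + 124*(219 - 1*224))/(-163045) - 23281/((-431/409))) = -355013 + ((-354 + 124*(219 - 224))*(-1/163045) - 23281/((-431*1/409))) = -355013 + ((-354 + 124*(-5))*(-1/163045) - 23281/(-431/409)) = -355013 + ((-354 - 620)*(-1/163045) - 23281*(-409/431)) = -355013 + (-974*(-1/163045) + 9521929/431) = -355013 + (974/163045 + 9521929/431) = -355013 + 1552503333599/70272395 = -23395110432536/70272395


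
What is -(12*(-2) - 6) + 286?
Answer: 316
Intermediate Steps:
-(12*(-2) - 6) + 286 = -(-24 - 6) + 286 = -1*(-30) + 286 = 30 + 286 = 316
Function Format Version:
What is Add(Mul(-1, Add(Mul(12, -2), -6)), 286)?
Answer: 316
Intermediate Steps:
Add(Mul(-1, Add(Mul(12, -2), -6)), 286) = Add(Mul(-1, Add(-24, -6)), 286) = Add(Mul(-1, -30), 286) = Add(30, 286) = 316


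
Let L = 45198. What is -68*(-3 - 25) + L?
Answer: 47102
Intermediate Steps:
-68*(-3 - 25) + L = -68*(-3 - 25) + 45198 = -68*(-28) + 45198 = 1904 + 45198 = 47102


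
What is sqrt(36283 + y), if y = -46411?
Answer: 4*I*sqrt(633) ≈ 100.64*I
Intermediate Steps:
sqrt(36283 + y) = sqrt(36283 - 46411) = sqrt(-10128) = 4*I*sqrt(633)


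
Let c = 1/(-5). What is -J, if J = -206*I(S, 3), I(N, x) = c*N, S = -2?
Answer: 412/5 ≈ 82.400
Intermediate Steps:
c = -⅕ ≈ -0.20000
I(N, x) = -N/5
J = -412/5 (J = -(-206)*(-2)/5 = -206*⅖ = -412/5 ≈ -82.400)
-J = -1*(-412/5) = 412/5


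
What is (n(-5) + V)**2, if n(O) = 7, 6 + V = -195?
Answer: 37636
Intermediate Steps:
V = -201 (V = -6 - 195 = -201)
(n(-5) + V)**2 = (7 - 201)**2 = (-194)**2 = 37636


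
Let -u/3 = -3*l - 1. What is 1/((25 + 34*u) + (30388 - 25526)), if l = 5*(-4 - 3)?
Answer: -1/5721 ≈ -0.00017479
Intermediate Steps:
l = -35 (l = 5*(-7) = -35)
u = -312 (u = -3*(-3*(-35) - 1) = -3*(105 - 1) = -3*104 = -312)
1/((25 + 34*u) + (30388 - 25526)) = 1/((25 + 34*(-312)) + (30388 - 25526)) = 1/((25 - 10608) + 4862) = 1/(-10583 + 4862) = 1/(-5721) = -1/5721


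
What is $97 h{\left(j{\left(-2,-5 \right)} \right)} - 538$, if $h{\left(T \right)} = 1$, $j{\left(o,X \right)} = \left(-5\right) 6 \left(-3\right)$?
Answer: $-441$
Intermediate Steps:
$j{\left(o,X \right)} = 90$ ($j{\left(o,X \right)} = \left(-30\right) \left(-3\right) = 90$)
$97 h{\left(j{\left(-2,-5 \right)} \right)} - 538 = 97 \cdot 1 - 538 = 97 - 538 = -441$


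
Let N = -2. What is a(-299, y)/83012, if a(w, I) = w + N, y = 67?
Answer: -301/83012 ≈ -0.0036260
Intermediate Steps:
a(w, I) = -2 + w (a(w, I) = w - 2 = -2 + w)
a(-299, y)/83012 = (-2 - 299)/83012 = -301*1/83012 = -301/83012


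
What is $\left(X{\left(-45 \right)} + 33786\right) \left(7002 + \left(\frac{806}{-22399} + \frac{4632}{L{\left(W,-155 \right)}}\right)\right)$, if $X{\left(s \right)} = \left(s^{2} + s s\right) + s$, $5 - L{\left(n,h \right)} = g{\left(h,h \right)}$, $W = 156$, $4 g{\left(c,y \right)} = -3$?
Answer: $\frac{11692708331616}{39629} \approx 2.9505 \cdot 10^{8}$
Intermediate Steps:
$g{\left(c,y \right)} = - \frac{3}{4}$ ($g{\left(c,y \right)} = \frac{1}{4} \left(-3\right) = - \frac{3}{4}$)
$L{\left(n,h \right)} = \frac{23}{4}$ ($L{\left(n,h \right)} = 5 - - \frac{3}{4} = 5 + \frac{3}{4} = \frac{23}{4}$)
$X{\left(s \right)} = s + 2 s^{2}$ ($X{\left(s \right)} = \left(s^{2} + s^{2}\right) + s = 2 s^{2} + s = s + 2 s^{2}$)
$\left(X{\left(-45 \right)} + 33786\right) \left(7002 + \left(\frac{806}{-22399} + \frac{4632}{L{\left(W,-155 \right)}}\right)\right) = \left(- 45 \left(1 + 2 \left(-45\right)\right) + 33786\right) \left(7002 + \left(\frac{806}{-22399} + \frac{4632}{\frac{23}{4}}\right)\right) = \left(- 45 \left(1 - 90\right) + 33786\right) \left(7002 + \left(806 \left(- \frac{1}{22399}\right) + 4632 \cdot \frac{4}{23}\right)\right) = \left(\left(-45\right) \left(-89\right) + 33786\right) \left(7002 + \left(- \frac{62}{1723} + \frac{18528}{23}\right)\right) = \left(4005 + 33786\right) \left(7002 + \frac{31922318}{39629}\right) = 37791 \cdot \frac{309404576}{39629} = \frac{11692708331616}{39629}$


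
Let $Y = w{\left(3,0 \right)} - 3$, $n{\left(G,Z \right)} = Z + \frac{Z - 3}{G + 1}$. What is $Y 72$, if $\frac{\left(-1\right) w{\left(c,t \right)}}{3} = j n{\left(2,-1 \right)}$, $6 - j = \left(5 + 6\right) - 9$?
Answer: $1800$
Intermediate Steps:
$n{\left(G,Z \right)} = Z + \frac{-3 + Z}{1 + G}$
$j = 4$ ($j = 6 - \left(\left(5 + 6\right) - 9\right) = 6 - \left(11 - 9\right) = 6 - 2 = 4$)
$w{\left(c,t \right)} = 28$ ($w{\left(c,t \right)} = - 3 \cdot 4 \frac{-3 + 2 \left(-1\right) + 2 \left(-1\right)}{1 + 2} = - 3 \cdot 4 \frac{-3 - 2 - 2}{3} = - 3 \cdot 4 \cdot \frac{1}{3} \left(-7\right) = - 3 \cdot 4 \left(- \frac{7}{3}\right) = \left(-3\right) \left(- \frac{28}{3}\right) = 28$)
$Y = 25$ ($Y = 28 - 3 = 25$)
$Y 72 = 25 \cdot 72 = 1800$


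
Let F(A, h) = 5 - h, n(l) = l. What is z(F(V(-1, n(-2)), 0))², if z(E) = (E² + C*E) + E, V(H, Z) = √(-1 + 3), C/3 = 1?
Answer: 2025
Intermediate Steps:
C = 3 (C = 3*1 = 3)
V(H, Z) = √2
z(E) = E² + 4*E (z(E) = (E² + 3*E) + E = E² + 4*E)
z(F(V(-1, n(-2)), 0))² = ((5 - 1*0)*(4 + (5 - 1*0)))² = ((5 + 0)*(4 + (5 + 0)))² = (5*(4 + 5))² = (5*9)² = 45² = 2025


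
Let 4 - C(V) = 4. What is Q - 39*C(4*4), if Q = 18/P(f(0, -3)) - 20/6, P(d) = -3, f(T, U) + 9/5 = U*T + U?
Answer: -28/3 ≈ -9.3333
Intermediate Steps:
f(T, U) = -9/5 + U + T*U (f(T, U) = -9/5 + (U*T + U) = -9/5 + (T*U + U) = -9/5 + (U + T*U) = -9/5 + U + T*U)
C(V) = 0 (C(V) = 4 - 1*4 = 4 - 4 = 0)
Q = -28/3 (Q = 18/(-3) - 20/6 = 18*(-1/3) - 20*1/6 = -6 - 10/3 = -28/3 ≈ -9.3333)
Q - 39*C(4*4) = -28/3 - 39*0 = -28/3 + 0 = -28/3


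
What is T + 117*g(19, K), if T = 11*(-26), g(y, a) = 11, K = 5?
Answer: 1001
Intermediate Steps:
T = -286
T + 117*g(19, K) = -286 + 117*11 = -286 + 1287 = 1001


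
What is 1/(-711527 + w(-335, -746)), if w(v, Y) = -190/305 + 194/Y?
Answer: -22753/16189393922 ≈ -1.4054e-6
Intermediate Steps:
w(v, Y) = -38/61 + 194/Y (w(v, Y) = -190*1/305 + 194/Y = -38/61 + 194/Y)
1/(-711527 + w(-335, -746)) = 1/(-711527 + (-38/61 + 194/(-746))) = 1/(-711527 + (-38/61 + 194*(-1/746))) = 1/(-711527 + (-38/61 - 97/373)) = 1/(-711527 - 20091/22753) = 1/(-16189393922/22753) = -22753/16189393922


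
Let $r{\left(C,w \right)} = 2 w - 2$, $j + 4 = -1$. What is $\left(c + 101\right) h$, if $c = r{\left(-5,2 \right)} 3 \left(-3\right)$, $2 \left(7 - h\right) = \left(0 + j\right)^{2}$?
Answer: $- \frac{913}{2} \approx -456.5$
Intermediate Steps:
$j = -5$ ($j = -4 - 1 = -5$)
$r{\left(C,w \right)} = -2 + 2 w$
$h = - \frac{11}{2}$ ($h = 7 - \frac{\left(0 - 5\right)^{2}}{2} = 7 - \frac{\left(-5\right)^{2}}{2} = 7 - \frac{25}{2} = - \frac{11}{2} \approx -5.5$)
$c = -18$ ($c = \left(-2 + 2 \cdot 2\right) 3 \left(-3\right) = \left(-2 + 4\right) 3 \left(-3\right) = 2 \cdot 3 \left(-3\right) = 6 \left(-3\right) = -18$)
$\left(c + 101\right) h = \left(-18 + 101\right) \left(- \frac{11}{2}\right) = 83 \left(- \frac{11}{2}\right) = - \frac{913}{2}$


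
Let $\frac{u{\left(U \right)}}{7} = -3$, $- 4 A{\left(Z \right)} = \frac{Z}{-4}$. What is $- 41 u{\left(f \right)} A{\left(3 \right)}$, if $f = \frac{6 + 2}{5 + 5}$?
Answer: $\frac{2583}{16} \approx 161.44$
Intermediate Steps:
$A{\left(Z \right)} = \frac{Z}{16}$ ($A{\left(Z \right)} = - \frac{Z \frac{1}{-4}}{4} = - \frac{Z \left(- \frac{1}{4}\right)}{4} = - \frac{\left(- \frac{1}{4}\right) Z}{4} = \frac{Z}{16}$)
$f = \frac{4}{5}$ ($f = \frac{8}{10} = 8 \cdot \frac{1}{10} = \frac{4}{5} \approx 0.8$)
$u{\left(U \right)} = -21$ ($u{\left(U \right)} = 7 \left(-3\right) = -21$)
$- 41 u{\left(f \right)} A{\left(3 \right)} = \left(-41\right) \left(-21\right) \frac{1}{16} \cdot 3 = 861 \cdot \frac{3}{16} = \frac{2583}{16}$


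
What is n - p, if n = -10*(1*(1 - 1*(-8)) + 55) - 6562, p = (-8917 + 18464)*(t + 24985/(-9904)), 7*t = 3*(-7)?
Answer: 450863651/9904 ≈ 45523.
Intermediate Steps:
t = -3 (t = (3*(-7))/7 = (⅐)*(-21) = -3)
p = -522192259/9904 (p = (-8917 + 18464)*(-3 + 24985/(-9904)) = 9547*(-3 + 24985*(-1/9904)) = 9547*(-3 - 24985/9904) = 9547*(-54697/9904) = -522192259/9904 ≈ -52725.)
n = -7202 (n = -10*(1*(1 + 8) + 55) - 6562 = -10*(1*9 + 55) - 6562 = -10*(9 + 55) - 6562 = -10*64 - 6562 = -640 - 6562 = -7202)
n - p = -7202 - 1*(-522192259/9904) = -7202 + 522192259/9904 = 450863651/9904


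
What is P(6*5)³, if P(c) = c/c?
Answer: 1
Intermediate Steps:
P(c) = 1
P(6*5)³ = 1³ = 1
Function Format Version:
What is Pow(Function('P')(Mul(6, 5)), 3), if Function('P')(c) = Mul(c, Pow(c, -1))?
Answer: 1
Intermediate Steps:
Function('P')(c) = 1
Pow(Function('P')(Mul(6, 5)), 3) = Pow(1, 3) = 1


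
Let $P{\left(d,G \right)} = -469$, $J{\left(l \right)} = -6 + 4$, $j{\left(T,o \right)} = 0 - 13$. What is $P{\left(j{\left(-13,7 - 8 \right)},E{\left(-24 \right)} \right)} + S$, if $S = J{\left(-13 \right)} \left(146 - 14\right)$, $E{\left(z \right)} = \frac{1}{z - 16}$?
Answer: $-733$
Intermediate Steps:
$E{\left(z \right)} = \frac{1}{-16 + z}$
$j{\left(T,o \right)} = -13$ ($j{\left(T,o \right)} = 0 - 13 = -13$)
$J{\left(l \right)} = -2$
$S = -264$ ($S = - 2 \left(146 - 14\right) = \left(-2\right) 132 = -264$)
$P{\left(j{\left(-13,7 - 8 \right)},E{\left(-24 \right)} \right)} + S = -469 - 264 = -733$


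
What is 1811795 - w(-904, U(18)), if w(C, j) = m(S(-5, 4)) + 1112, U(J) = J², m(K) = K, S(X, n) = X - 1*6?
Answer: 1810694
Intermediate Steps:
S(X, n) = -6 + X (S(X, n) = X - 6 = -6 + X)
w(C, j) = 1101 (w(C, j) = (-6 - 5) + 1112 = -11 + 1112 = 1101)
1811795 - w(-904, U(18)) = 1811795 - 1*1101 = 1811795 - 1101 = 1810694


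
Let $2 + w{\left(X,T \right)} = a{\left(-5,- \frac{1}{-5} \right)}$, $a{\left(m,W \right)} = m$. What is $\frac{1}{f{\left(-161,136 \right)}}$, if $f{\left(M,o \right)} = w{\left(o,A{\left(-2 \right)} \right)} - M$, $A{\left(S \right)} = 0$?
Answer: $\frac{1}{154} \approx 0.0064935$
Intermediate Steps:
$w{\left(X,T \right)} = -7$ ($w{\left(X,T \right)} = -2 - 5 = -7$)
$f{\left(M,o \right)} = -7 - M$
$\frac{1}{f{\left(-161,136 \right)}} = \frac{1}{-7 - -161} = \frac{1}{-7 + 161} = \frac{1}{154}$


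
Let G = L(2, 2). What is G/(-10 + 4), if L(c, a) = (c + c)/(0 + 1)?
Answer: -2/3 ≈ -0.66667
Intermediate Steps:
L(c, a) = 2*c (L(c, a) = (2*c)/1 = (2*c)*1 = 2*c)
G = 4 (G = 2*2 = 4)
G/(-10 + 4) = 4/(-10 + 4) = 4/(-6) = 4*(-1/6) = -2/3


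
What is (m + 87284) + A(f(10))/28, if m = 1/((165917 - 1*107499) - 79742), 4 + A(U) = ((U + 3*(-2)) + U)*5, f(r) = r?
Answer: 13029059951/149268 ≈ 87286.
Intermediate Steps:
A(U) = -34 + 10*U (A(U) = -4 + ((U + 3*(-2)) + U)*5 = -4 + ((U - 6) + U)*5 = -4 + ((-6 + U) + U)*5 = -4 + (-6 + 2*U)*5 = -4 + (-30 + 10*U) = -34 + 10*U)
m = -1/21324 (m = 1/((165917 - 107499) - 79742) = 1/(58418 - 79742) = 1/(-21324) = -1/21324 ≈ -4.6896e-5)
(m + 87284) + A(f(10))/28 = (-1/21324 + 87284) + (-34 + 10*10)/28 = 1861244015/21324 + (-34 + 100)/28 = 1861244015/21324 + (1/28)*66 = 1861244015/21324 + 33/14 = 13029059951/149268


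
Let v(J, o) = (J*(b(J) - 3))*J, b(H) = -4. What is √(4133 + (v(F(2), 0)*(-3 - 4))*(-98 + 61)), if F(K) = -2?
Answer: I*√3119 ≈ 55.848*I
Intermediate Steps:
v(J, o) = -7*J² (v(J, o) = (J*(-4 - 3))*J = (J*(-7))*J = (-7*J)*J = -7*J²)
√(4133 + (v(F(2), 0)*(-3 - 4))*(-98 + 61)) = √(4133 + ((-7*(-2)²)*(-3 - 4))*(-98 + 61)) = √(4133 + (-7*4*(-7))*(-37)) = √(4133 - 28*(-7)*(-37)) = √(4133 + 196*(-37)) = √(4133 - 7252) = √(-3119) = I*√3119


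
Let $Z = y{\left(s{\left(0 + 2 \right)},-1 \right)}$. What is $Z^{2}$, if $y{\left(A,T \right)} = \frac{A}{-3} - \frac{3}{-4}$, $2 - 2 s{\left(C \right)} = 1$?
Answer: $\frac{49}{144} \approx 0.34028$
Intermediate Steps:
$s{\left(C \right)} = \frac{1}{2}$ ($s{\left(C \right)} = 1 - \frac{1}{2} = \frac{1}{2}$)
$y{\left(A,T \right)} = \frac{3}{4} - \frac{A}{3}$ ($y{\left(A,T \right)} = A \left(- \frac{1}{3}\right) - - \frac{3}{4} = - \frac{A}{3} + \frac{3}{4} = \frac{3}{4} - \frac{A}{3}$)
$Z = \frac{7}{12}$ ($Z = \frac{3}{4} - \frac{1}{6} = \frac{7}{12} \approx 0.58333$)
$Z^{2} = \left(\frac{7}{12}\right)^{2} = \frac{49}{144}$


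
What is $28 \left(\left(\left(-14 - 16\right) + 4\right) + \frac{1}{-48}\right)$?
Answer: $- \frac{8743}{12} \approx -728.58$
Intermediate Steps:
$28 \left(\left(\left(-14 - 16\right) + 4\right) + \frac{1}{-48}\right) = 28 \left(\left(-30 + 4\right) - \frac{1}{48}\right) = 28 \left(-26 - \frac{1}{48}\right) = 28 \left(- \frac{1249}{48}\right) = - \frac{8743}{12}$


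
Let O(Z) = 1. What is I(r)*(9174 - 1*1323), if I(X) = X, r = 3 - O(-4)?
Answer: 15702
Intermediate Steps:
r = 2 (r = 3 - 1*1 = 3 - 1 = 2)
I(r)*(9174 - 1*1323) = 2*(9174 - 1*1323) = 2*(9174 - 1323) = 2*7851 = 15702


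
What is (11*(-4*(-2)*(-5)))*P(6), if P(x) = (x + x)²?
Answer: -63360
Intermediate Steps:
P(x) = 4*x² (P(x) = (2*x)² = 4*x²)
(11*(-4*(-2)*(-5)))*P(6) = (11*(-4*(-2)*(-5)))*(4*6²) = (11*(8*(-5)))*(4*36) = (11*(-40))*144 = -440*144 = -63360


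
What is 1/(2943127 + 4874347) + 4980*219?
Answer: 8525893493881/7817474 ≈ 1.0906e+6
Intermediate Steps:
1/(2943127 + 4874347) + 4980*219 = 1/7817474 + 1090620 = 8525893493881/7817474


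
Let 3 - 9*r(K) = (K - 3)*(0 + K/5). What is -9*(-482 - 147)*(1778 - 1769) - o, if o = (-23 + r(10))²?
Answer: 4079345/81 ≈ 50362.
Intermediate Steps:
r(K) = ⅓ - K*(-3 + K)/45 (r(K) = ⅓ - (K - 3)*(0 + K/5)/9 = ⅓ - (-3 + K)*(0 + K*(⅕))/9 = ⅓ - (-3 + K)*(0 + K/5)/9 = ⅓ - (-3 + K)*K/5/9 = ⅓ - K*(-3 + K)/45)
o = 47524/81 (o = (-23 + (⅓ - 1/45*10² + (1/15)*10))² = (-23 + (⅓ - 1/45*100 + ⅔))² = (-23 + (⅓ - 20/9 + ⅔))² = (-23 - 11/9)² = (-218/9)² = 47524/81 ≈ 586.72)
-9*(-482 - 147)*(1778 - 1769) - o = -9*(-482 - 147)*(1778 - 1769) - 1*47524/81 = -(-5661)*9 - 47524/81 = -9*(-5661) - 47524/81 = 50949 - 47524/81 = 4079345/81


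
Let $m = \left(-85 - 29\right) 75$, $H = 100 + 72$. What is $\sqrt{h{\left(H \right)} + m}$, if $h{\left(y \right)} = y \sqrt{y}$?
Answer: $\sqrt{-8550 + 344 \sqrt{43}} \approx 79.336 i$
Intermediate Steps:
$H = 172$
$h{\left(y \right)} = y^{\frac{3}{2}}$
$m = -8550$ ($m = \left(-114\right) 75 = -8550$)
$\sqrt{h{\left(H \right)} + m} = \sqrt{172^{\frac{3}{2}} - 8550} = \sqrt{344 \sqrt{43} - 8550} = \sqrt{-8550 + 344 \sqrt{43}}$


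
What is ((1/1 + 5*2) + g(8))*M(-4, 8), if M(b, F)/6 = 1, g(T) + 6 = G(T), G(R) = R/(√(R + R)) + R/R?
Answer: 48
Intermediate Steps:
G(R) = 1 + √2*√R/2 (G(R) = R/(√(2*R)) + 1 = R/((√2*√R)) + 1 = R*(√2/(2*√R)) + 1 = √2*√R/2 + 1 = 1 + √2*√R/2)
g(T) = -5 + √2*√T/2 (g(T) = -6 + (1 + √2*√T/2) = -5 + √2*√T/2)
M(b, F) = 6 (M(b, F) = 6*1 = 6)
((1/1 + 5*2) + g(8))*M(-4, 8) = ((1/1 + 5*2) + (-5 + √2*√8/2))*6 = ((1 + 10) + (-5 + √2*(2*√2)/2))*6 = (11 + (-5 + 2))*6 = (11 - 3)*6 = 8*6 = 48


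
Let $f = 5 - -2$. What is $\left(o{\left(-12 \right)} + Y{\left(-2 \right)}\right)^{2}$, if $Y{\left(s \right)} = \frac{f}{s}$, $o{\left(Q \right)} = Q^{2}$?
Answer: $\frac{78961}{4} \approx 19740.0$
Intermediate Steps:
$f = 7$ ($f = 5 + 2 = 7$)
$Y{\left(s \right)} = \frac{7}{s}$
$\left(o{\left(-12 \right)} + Y{\left(-2 \right)}\right)^{2} = \left(\left(-12\right)^{2} + \frac{7}{-2}\right)^{2} = \left(144 + 7 \left(- \frac{1}{2}\right)\right)^{2} = \left(144 - \frac{7}{2}\right)^{2} = \left(\frac{281}{2}\right)^{2} = \frac{78961}{4}$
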